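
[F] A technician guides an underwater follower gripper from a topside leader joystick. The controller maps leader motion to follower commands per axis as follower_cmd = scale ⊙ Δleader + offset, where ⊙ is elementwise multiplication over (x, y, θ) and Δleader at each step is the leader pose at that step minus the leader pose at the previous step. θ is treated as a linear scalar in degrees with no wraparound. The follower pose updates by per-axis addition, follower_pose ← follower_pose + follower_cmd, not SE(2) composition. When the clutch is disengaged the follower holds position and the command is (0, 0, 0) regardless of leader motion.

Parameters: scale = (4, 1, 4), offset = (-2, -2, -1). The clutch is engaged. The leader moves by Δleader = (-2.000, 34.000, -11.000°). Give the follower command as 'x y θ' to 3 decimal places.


axis x: 4·-2.000 + -2 = -10.000
axis y: 1·34.000 + -2 = 32.000
axis θ: 4·-11.000 + -1 = -45.000

-10.000 32.000 -45.000


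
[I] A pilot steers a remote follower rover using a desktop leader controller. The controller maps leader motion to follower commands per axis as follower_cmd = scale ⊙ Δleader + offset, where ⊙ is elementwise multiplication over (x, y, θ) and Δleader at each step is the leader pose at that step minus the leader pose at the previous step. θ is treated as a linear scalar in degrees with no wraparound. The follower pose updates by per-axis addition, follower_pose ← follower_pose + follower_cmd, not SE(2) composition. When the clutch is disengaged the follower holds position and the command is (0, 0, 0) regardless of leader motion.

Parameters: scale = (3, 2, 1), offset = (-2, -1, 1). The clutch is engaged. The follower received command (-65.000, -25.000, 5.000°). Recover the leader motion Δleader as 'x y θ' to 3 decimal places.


axis x: (-65.000 − -2) / (3) = -21.000
axis y: (-25.000 − -1) / (2) = -12.000
axis θ: (5.000 − 1) / (1) = 4.000

-21.000 -12.000 4.000


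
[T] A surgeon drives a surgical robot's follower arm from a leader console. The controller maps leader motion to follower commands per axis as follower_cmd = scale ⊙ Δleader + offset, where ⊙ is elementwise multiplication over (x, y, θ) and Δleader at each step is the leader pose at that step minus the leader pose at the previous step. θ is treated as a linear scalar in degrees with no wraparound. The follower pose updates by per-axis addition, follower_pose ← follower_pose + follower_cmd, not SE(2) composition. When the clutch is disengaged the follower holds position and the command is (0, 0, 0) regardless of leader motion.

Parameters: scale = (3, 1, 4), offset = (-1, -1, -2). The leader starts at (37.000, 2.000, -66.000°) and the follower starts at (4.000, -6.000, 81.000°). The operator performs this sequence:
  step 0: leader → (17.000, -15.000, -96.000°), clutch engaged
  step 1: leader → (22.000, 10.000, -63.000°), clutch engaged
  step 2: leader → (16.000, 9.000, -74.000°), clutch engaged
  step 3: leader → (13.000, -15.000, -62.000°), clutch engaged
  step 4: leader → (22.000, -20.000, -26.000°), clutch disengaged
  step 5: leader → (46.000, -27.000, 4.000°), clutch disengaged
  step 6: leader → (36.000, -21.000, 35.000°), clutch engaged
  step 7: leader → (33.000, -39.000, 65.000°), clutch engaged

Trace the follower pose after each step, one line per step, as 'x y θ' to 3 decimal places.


step 0: Δleader=(-20.000, -17.000, -30.000°), engaged; cmd=(-61.000, -18.000, -122.000°) → follower=(-57.000, -24.000, -41.000°)
step 1: Δleader=(5.000, 25.000, 33.000°), engaged; cmd=(14.000, 24.000, 130.000°) → follower=(-43.000, 0.000, 89.000°)
step 2: Δleader=(-6.000, -1.000, -11.000°), engaged; cmd=(-19.000, -2.000, -46.000°) → follower=(-62.000, -2.000, 43.000°)
step 3: Δleader=(-3.000, -24.000, 12.000°), engaged; cmd=(-10.000, -25.000, 46.000°) → follower=(-72.000, -27.000, 89.000°)
step 4: Δleader=(9.000, -5.000, 36.000°), disengaged; cmd=(0,0,0) → follower holds at (-72.000, -27.000, 89.000°)
step 5: Δleader=(24.000, -7.000, 30.000°), disengaged; cmd=(0,0,0) → follower holds at (-72.000, -27.000, 89.000°)
step 6: Δleader=(-10.000, 6.000, 31.000°), engaged; cmd=(-31.000, 5.000, 122.000°) → follower=(-103.000, -22.000, 211.000°)
step 7: Δleader=(-3.000, -18.000, 30.000°), engaged; cmd=(-10.000, -19.000, 118.000°) → follower=(-113.000, -41.000, 329.000°)

-57.000 -24.000 -41.000
-43.000 0.000 89.000
-62.000 -2.000 43.000
-72.000 -27.000 89.000
-72.000 -27.000 89.000
-72.000 -27.000 89.000
-103.000 -22.000 211.000
-113.000 -41.000 329.000


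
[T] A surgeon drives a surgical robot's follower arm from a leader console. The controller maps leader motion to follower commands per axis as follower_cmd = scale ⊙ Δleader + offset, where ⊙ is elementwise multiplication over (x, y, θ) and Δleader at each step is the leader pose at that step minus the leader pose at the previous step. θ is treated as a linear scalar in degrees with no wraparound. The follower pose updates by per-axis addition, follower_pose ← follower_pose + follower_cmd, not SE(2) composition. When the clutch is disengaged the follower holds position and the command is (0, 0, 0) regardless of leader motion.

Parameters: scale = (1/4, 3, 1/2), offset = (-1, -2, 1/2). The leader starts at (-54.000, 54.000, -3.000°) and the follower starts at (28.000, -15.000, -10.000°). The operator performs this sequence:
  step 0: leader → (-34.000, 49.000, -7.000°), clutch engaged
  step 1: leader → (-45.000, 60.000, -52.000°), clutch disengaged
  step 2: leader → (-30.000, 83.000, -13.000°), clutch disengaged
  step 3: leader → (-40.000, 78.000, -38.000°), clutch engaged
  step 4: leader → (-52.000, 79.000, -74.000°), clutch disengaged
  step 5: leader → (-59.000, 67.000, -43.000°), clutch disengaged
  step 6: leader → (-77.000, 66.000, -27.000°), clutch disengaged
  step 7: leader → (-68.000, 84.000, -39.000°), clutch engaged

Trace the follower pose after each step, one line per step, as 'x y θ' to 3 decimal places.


32.000 -32.000 -11.500
32.000 -32.000 -11.500
32.000 -32.000 -11.500
28.500 -49.000 -23.500
28.500 -49.000 -23.500
28.500 -49.000 -23.500
28.500 -49.000 -23.500
29.750 3.000 -29.000

step 0: Δleader=(20.000, -5.000, -4.000°), engaged; cmd=(4.000, -17.000, -1.500°) → follower=(32.000, -32.000, -11.500°)
step 1: Δleader=(-11.000, 11.000, -45.000°), disengaged; cmd=(0,0,0) → follower holds at (32.000, -32.000, -11.500°)
step 2: Δleader=(15.000, 23.000, 39.000°), disengaged; cmd=(0,0,0) → follower holds at (32.000, -32.000, -11.500°)
step 3: Δleader=(-10.000, -5.000, -25.000°), engaged; cmd=(-3.500, -17.000, -12.000°) → follower=(28.500, -49.000, -23.500°)
step 4: Δleader=(-12.000, 1.000, -36.000°), disengaged; cmd=(0,0,0) → follower holds at (28.500, -49.000, -23.500°)
step 5: Δleader=(-7.000, -12.000, 31.000°), disengaged; cmd=(0,0,0) → follower holds at (28.500, -49.000, -23.500°)
step 6: Δleader=(-18.000, -1.000, 16.000°), disengaged; cmd=(0,0,0) → follower holds at (28.500, -49.000, -23.500°)
step 7: Δleader=(9.000, 18.000, -12.000°), engaged; cmd=(1.250, 52.000, -5.500°) → follower=(29.750, 3.000, -29.000°)


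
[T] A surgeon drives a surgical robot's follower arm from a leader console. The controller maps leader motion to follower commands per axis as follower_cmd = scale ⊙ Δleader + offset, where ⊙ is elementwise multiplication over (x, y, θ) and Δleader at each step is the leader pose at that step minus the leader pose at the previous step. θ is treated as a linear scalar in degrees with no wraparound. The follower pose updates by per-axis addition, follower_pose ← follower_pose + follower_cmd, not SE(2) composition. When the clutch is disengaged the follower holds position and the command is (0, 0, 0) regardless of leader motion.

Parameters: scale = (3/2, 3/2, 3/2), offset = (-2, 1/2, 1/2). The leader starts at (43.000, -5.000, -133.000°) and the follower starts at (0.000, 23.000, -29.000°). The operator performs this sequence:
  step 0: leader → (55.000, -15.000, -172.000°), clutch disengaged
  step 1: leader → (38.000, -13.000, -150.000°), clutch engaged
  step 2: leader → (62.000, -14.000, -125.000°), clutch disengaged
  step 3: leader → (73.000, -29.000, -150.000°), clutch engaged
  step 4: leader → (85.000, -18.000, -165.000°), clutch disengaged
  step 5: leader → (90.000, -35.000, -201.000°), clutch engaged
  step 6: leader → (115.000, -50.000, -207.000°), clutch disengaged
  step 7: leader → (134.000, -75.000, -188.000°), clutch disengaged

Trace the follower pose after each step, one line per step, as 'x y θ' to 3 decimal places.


0.000 23.000 -29.000
-27.500 26.500 4.500
-27.500 26.500 4.500
-13.000 4.500 -32.500
-13.000 4.500 -32.500
-7.500 -20.500 -86.000
-7.500 -20.500 -86.000
-7.500 -20.500 -86.000

step 0: Δleader=(12.000, -10.000, -39.000°), disengaged; cmd=(0,0,0) → follower holds at (0.000, 23.000, -29.000°)
step 1: Δleader=(-17.000, 2.000, 22.000°), engaged; cmd=(-27.500, 3.500, 33.500°) → follower=(-27.500, 26.500, 4.500°)
step 2: Δleader=(24.000, -1.000, 25.000°), disengaged; cmd=(0,0,0) → follower holds at (-27.500, 26.500, 4.500°)
step 3: Δleader=(11.000, -15.000, -25.000°), engaged; cmd=(14.500, -22.000, -37.000°) → follower=(-13.000, 4.500, -32.500°)
step 4: Δleader=(12.000, 11.000, -15.000°), disengaged; cmd=(0,0,0) → follower holds at (-13.000, 4.500, -32.500°)
step 5: Δleader=(5.000, -17.000, -36.000°), engaged; cmd=(5.500, -25.000, -53.500°) → follower=(-7.500, -20.500, -86.000°)
step 6: Δleader=(25.000, -15.000, -6.000°), disengaged; cmd=(0,0,0) → follower holds at (-7.500, -20.500, -86.000°)
step 7: Δleader=(19.000, -25.000, 19.000°), disengaged; cmd=(0,0,0) → follower holds at (-7.500, -20.500, -86.000°)


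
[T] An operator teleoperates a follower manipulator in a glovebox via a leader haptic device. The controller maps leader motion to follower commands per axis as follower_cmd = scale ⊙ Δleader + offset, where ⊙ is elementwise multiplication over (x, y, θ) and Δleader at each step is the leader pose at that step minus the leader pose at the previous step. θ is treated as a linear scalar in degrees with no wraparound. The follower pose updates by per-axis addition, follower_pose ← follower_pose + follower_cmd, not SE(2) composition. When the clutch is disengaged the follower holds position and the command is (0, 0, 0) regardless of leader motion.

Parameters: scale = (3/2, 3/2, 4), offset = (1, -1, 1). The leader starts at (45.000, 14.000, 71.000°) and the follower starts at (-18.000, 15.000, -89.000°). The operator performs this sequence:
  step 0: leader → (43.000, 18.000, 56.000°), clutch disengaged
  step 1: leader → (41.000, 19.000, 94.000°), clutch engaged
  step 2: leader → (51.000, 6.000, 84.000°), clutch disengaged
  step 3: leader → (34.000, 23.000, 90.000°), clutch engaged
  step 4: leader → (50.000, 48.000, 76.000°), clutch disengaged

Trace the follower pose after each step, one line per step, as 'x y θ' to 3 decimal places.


-18.000 15.000 -89.000
-20.000 15.500 64.000
-20.000 15.500 64.000
-44.500 40.000 89.000
-44.500 40.000 89.000

step 0: Δleader=(-2.000, 4.000, -15.000°), disengaged; cmd=(0,0,0) → follower holds at (-18.000, 15.000, -89.000°)
step 1: Δleader=(-2.000, 1.000, 38.000°), engaged; cmd=(-2.000, 0.500, 153.000°) → follower=(-20.000, 15.500, 64.000°)
step 2: Δleader=(10.000, -13.000, -10.000°), disengaged; cmd=(0,0,0) → follower holds at (-20.000, 15.500, 64.000°)
step 3: Δleader=(-17.000, 17.000, 6.000°), engaged; cmd=(-24.500, 24.500, 25.000°) → follower=(-44.500, 40.000, 89.000°)
step 4: Δleader=(16.000, 25.000, -14.000°), disengaged; cmd=(0,0,0) → follower holds at (-44.500, 40.000, 89.000°)


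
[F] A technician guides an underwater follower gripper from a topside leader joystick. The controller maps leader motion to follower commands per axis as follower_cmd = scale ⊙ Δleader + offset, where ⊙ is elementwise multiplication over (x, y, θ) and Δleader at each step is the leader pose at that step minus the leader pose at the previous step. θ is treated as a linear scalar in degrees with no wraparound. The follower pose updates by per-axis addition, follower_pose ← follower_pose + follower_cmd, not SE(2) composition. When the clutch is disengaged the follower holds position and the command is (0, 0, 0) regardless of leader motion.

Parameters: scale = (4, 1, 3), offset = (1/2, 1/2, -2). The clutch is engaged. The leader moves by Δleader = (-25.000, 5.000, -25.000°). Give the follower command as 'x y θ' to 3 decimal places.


axis x: 4·-25.000 + 1/2 = -99.500
axis y: 1·5.000 + 1/2 = 5.500
axis θ: 3·-25.000 + -2 = -77.000

-99.500 5.500 -77.000


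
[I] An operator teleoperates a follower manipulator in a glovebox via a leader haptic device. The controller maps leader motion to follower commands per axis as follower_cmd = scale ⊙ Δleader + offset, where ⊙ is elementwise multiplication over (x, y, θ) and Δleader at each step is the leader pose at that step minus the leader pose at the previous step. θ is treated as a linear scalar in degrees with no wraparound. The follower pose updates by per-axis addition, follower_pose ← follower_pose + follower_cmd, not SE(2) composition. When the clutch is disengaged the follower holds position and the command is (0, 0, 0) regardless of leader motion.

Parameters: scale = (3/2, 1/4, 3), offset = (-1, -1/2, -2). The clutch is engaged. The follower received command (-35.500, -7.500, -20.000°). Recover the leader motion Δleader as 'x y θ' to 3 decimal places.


axis x: (-35.500 − -1) / (3/2) = -23.000
axis y: (-7.500 − -1/2) / (1/4) = -28.000
axis θ: (-20.000 − -2) / (3) = -6.000

-23.000 -28.000 -6.000


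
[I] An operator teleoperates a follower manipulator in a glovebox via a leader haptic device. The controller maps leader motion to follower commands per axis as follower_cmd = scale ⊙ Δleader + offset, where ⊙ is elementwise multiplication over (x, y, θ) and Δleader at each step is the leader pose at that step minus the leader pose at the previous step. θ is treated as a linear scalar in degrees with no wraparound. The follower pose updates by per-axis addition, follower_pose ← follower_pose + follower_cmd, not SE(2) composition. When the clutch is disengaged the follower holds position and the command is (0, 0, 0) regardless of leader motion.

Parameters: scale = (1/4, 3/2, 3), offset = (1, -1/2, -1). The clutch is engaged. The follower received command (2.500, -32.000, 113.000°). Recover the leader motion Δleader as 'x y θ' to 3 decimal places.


6.000 -21.000 38.000

axis x: (2.500 − 1) / (1/4) = 6.000
axis y: (-32.000 − -1/2) / (3/2) = -21.000
axis θ: (113.000 − -1) / (3) = 38.000


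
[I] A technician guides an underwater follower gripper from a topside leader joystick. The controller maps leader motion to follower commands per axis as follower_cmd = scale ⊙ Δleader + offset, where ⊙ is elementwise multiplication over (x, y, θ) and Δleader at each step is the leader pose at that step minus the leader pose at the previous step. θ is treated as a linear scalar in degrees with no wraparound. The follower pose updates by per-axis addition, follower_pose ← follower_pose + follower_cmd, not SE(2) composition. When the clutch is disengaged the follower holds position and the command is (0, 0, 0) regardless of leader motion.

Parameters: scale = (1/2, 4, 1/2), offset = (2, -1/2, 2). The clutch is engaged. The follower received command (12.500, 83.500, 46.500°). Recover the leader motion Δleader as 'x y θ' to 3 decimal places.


axis x: (12.500 − 2) / (1/2) = 21.000
axis y: (83.500 − -1/2) / (4) = 21.000
axis θ: (46.500 − 2) / (1/2) = 89.000

21.000 21.000 89.000


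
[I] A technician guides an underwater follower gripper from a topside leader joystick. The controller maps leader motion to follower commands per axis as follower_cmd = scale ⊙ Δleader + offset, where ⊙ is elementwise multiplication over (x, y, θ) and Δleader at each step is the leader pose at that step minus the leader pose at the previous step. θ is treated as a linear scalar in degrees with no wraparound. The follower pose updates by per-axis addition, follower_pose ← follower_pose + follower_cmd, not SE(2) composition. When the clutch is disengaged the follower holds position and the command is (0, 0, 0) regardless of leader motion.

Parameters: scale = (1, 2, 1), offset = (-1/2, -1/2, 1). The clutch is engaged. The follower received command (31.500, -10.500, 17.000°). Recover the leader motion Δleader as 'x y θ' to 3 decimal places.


axis x: (31.500 − -1/2) / (1) = 32.000
axis y: (-10.500 − -1/2) / (2) = -5.000
axis θ: (17.000 − 1) / (1) = 16.000

32.000 -5.000 16.000


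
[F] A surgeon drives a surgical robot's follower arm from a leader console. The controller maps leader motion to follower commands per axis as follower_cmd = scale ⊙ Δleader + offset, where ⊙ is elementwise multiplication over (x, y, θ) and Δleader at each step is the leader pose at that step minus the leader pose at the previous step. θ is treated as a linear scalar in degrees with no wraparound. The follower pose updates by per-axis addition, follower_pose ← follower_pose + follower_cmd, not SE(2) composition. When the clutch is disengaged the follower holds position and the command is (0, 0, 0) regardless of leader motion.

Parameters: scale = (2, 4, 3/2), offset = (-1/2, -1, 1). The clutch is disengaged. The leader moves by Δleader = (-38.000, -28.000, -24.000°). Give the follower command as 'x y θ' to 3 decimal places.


0.000 0.000 0.000

clutch disengaged → follower holds; cmd = (0, 0, 0)


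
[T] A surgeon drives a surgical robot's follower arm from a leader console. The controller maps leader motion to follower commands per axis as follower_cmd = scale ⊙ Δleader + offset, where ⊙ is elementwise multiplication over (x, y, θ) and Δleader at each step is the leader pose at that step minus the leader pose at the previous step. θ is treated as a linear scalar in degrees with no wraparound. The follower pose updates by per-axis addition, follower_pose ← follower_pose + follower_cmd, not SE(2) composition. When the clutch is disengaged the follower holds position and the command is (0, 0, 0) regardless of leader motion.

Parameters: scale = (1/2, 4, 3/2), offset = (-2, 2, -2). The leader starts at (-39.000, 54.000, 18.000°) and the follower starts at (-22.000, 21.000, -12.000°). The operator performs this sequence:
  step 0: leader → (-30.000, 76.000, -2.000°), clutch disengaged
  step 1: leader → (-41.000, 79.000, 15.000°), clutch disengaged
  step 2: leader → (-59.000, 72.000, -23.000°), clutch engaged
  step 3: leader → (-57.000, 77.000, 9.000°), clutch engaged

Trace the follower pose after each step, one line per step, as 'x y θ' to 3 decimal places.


step 0: Δleader=(9.000, 22.000, -20.000°), disengaged; cmd=(0,0,0) → follower holds at (-22.000, 21.000, -12.000°)
step 1: Δleader=(-11.000, 3.000, 17.000°), disengaged; cmd=(0,0,0) → follower holds at (-22.000, 21.000, -12.000°)
step 2: Δleader=(-18.000, -7.000, -38.000°), engaged; cmd=(-11.000, -26.000, -59.000°) → follower=(-33.000, -5.000, -71.000°)
step 3: Δleader=(2.000, 5.000, 32.000°), engaged; cmd=(-1.000, 22.000, 46.000°) → follower=(-34.000, 17.000, -25.000°)

-22.000 21.000 -12.000
-22.000 21.000 -12.000
-33.000 -5.000 -71.000
-34.000 17.000 -25.000


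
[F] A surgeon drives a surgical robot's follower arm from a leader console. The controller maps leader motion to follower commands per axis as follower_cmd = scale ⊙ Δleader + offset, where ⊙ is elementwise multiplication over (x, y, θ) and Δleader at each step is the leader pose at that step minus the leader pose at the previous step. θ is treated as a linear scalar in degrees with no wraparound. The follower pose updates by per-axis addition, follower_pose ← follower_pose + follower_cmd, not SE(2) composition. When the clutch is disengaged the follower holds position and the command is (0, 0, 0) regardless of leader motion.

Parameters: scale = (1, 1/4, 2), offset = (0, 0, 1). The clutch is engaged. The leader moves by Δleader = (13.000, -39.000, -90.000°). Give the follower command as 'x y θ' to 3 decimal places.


axis x: 1·13.000 + 0 = 13.000
axis y: 1/4·-39.000 + 0 = -9.750
axis θ: 2·-90.000 + 1 = -179.000

13.000 -9.750 -179.000


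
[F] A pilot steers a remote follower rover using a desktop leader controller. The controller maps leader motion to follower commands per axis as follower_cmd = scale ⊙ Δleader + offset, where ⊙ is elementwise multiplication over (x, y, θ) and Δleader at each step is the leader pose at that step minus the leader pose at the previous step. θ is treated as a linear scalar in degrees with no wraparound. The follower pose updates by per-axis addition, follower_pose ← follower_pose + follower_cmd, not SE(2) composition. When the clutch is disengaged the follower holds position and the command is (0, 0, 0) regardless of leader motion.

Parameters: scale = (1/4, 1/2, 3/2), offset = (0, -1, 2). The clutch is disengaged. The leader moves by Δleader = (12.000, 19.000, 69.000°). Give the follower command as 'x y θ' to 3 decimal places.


0.000 0.000 0.000

clutch disengaged → follower holds; cmd = (0, 0, 0)


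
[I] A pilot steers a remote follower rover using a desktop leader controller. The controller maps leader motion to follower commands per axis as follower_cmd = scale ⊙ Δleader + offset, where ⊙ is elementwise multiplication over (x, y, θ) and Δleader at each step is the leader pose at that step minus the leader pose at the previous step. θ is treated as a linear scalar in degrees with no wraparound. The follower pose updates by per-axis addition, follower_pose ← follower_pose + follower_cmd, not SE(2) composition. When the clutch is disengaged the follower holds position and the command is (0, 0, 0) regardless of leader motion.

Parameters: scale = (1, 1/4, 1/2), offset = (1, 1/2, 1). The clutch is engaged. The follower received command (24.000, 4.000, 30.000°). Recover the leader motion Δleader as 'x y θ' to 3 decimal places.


axis x: (24.000 − 1) / (1) = 23.000
axis y: (4.000 − 1/2) / (1/4) = 14.000
axis θ: (30.000 − 1) / (1/2) = 58.000

23.000 14.000 58.000


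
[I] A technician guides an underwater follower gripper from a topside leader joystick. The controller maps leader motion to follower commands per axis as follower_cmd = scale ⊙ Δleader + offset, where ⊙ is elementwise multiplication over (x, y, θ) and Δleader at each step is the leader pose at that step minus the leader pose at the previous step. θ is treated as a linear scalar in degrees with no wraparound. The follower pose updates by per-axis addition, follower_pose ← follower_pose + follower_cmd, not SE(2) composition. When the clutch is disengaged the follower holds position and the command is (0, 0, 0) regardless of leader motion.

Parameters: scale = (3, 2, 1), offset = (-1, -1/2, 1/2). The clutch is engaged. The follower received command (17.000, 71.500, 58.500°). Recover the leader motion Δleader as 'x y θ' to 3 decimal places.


6.000 36.000 58.000

axis x: (17.000 − -1) / (3) = 6.000
axis y: (71.500 − -1/2) / (2) = 36.000
axis θ: (58.500 − 1/2) / (1) = 58.000


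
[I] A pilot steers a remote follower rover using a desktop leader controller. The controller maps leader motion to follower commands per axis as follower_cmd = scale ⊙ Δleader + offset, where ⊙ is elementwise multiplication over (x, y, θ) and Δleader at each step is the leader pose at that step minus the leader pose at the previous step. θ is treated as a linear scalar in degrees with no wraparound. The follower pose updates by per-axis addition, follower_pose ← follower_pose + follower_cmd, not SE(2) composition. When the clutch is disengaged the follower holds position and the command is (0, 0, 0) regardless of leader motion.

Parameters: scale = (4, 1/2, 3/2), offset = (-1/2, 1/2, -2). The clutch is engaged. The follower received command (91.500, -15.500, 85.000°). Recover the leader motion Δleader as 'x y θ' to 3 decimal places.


23.000 -32.000 58.000

axis x: (91.500 − -1/2) / (4) = 23.000
axis y: (-15.500 − 1/2) / (1/2) = -32.000
axis θ: (85.000 − -2) / (3/2) = 58.000


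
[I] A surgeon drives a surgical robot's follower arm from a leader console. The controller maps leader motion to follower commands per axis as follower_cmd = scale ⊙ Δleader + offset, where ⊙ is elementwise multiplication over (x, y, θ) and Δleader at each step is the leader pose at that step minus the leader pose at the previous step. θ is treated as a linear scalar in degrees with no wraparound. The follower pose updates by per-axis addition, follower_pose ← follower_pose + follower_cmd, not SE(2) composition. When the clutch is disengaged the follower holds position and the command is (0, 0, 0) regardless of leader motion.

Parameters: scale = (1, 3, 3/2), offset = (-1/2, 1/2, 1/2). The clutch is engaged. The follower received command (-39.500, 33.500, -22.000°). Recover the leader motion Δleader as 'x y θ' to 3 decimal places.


axis x: (-39.500 − -1/2) / (1) = -39.000
axis y: (33.500 − 1/2) / (3) = 11.000
axis θ: (-22.000 − 1/2) / (3/2) = -15.000

-39.000 11.000 -15.000


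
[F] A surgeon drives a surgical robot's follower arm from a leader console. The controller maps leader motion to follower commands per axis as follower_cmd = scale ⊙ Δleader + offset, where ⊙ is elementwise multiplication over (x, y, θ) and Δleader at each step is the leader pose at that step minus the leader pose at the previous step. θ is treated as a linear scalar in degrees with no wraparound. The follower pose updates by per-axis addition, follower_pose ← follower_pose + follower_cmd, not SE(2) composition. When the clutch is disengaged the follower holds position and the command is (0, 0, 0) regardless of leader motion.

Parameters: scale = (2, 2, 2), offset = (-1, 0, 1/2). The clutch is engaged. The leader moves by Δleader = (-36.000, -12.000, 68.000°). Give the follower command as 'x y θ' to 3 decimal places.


axis x: 2·-36.000 + -1 = -73.000
axis y: 2·-12.000 + 0 = -24.000
axis θ: 2·68.000 + 1/2 = 136.500

-73.000 -24.000 136.500


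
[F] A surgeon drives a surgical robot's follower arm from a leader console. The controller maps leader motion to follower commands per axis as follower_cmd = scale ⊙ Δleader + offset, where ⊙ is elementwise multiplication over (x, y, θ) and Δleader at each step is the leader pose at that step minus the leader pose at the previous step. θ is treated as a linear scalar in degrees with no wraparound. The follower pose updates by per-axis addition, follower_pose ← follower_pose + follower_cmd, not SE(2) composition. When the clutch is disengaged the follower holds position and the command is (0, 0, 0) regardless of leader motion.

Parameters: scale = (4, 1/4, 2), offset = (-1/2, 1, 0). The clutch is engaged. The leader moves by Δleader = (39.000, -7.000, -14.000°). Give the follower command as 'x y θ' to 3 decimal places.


axis x: 4·39.000 + -1/2 = 155.500
axis y: 1/4·-7.000 + 1 = -0.750
axis θ: 2·-14.000 + 0 = -28.000

155.500 -0.750 -28.000


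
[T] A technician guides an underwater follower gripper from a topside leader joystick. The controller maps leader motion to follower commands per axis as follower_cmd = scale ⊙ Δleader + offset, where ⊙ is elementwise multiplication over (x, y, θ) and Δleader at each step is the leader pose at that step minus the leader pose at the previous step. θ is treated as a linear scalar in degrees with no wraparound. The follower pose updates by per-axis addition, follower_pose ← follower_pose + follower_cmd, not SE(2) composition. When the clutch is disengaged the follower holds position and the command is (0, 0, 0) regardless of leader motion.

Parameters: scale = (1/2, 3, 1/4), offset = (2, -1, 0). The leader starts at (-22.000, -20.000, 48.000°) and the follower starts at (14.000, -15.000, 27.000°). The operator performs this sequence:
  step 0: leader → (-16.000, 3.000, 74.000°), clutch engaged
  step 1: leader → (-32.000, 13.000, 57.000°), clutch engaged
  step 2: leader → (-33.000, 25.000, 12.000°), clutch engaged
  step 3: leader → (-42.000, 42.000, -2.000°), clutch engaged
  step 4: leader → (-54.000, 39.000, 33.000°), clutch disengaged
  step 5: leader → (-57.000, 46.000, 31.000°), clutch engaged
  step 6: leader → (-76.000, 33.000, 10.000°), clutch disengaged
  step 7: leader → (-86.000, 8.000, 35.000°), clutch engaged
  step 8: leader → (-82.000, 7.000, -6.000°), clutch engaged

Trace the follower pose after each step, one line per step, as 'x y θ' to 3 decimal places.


19.000 53.000 33.500
13.000 82.000 29.250
14.500 117.000 18.000
12.000 167.000 14.500
12.000 167.000 14.500
12.500 187.000 14.000
12.500 187.000 14.000
9.500 111.000 20.250
13.500 107.000 10.000

step 0: Δleader=(6.000, 23.000, 26.000°), engaged; cmd=(5.000, 68.000, 6.500°) → follower=(19.000, 53.000, 33.500°)
step 1: Δleader=(-16.000, 10.000, -17.000°), engaged; cmd=(-6.000, 29.000, -4.250°) → follower=(13.000, 82.000, 29.250°)
step 2: Δleader=(-1.000, 12.000, -45.000°), engaged; cmd=(1.500, 35.000, -11.250°) → follower=(14.500, 117.000, 18.000°)
step 3: Δleader=(-9.000, 17.000, -14.000°), engaged; cmd=(-2.500, 50.000, -3.500°) → follower=(12.000, 167.000, 14.500°)
step 4: Δleader=(-12.000, -3.000, 35.000°), disengaged; cmd=(0,0,0) → follower holds at (12.000, 167.000, 14.500°)
step 5: Δleader=(-3.000, 7.000, -2.000°), engaged; cmd=(0.500, 20.000, -0.500°) → follower=(12.500, 187.000, 14.000°)
step 6: Δleader=(-19.000, -13.000, -21.000°), disengaged; cmd=(0,0,0) → follower holds at (12.500, 187.000, 14.000°)
step 7: Δleader=(-10.000, -25.000, 25.000°), engaged; cmd=(-3.000, -76.000, 6.250°) → follower=(9.500, 111.000, 20.250°)
step 8: Δleader=(4.000, -1.000, -41.000°), engaged; cmd=(4.000, -4.000, -10.250°) → follower=(13.500, 107.000, 10.000°)


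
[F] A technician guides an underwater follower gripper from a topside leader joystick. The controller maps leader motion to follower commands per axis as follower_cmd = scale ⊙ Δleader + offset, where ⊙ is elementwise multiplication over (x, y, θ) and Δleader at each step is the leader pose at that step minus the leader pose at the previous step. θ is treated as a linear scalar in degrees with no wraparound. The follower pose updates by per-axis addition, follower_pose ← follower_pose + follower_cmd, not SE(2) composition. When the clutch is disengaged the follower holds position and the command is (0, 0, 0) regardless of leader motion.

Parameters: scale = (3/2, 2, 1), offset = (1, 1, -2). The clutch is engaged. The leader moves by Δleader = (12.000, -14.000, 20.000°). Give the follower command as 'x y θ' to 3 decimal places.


19.000 -27.000 18.000

axis x: 3/2·12.000 + 1 = 19.000
axis y: 2·-14.000 + 1 = -27.000
axis θ: 1·20.000 + -2 = 18.000


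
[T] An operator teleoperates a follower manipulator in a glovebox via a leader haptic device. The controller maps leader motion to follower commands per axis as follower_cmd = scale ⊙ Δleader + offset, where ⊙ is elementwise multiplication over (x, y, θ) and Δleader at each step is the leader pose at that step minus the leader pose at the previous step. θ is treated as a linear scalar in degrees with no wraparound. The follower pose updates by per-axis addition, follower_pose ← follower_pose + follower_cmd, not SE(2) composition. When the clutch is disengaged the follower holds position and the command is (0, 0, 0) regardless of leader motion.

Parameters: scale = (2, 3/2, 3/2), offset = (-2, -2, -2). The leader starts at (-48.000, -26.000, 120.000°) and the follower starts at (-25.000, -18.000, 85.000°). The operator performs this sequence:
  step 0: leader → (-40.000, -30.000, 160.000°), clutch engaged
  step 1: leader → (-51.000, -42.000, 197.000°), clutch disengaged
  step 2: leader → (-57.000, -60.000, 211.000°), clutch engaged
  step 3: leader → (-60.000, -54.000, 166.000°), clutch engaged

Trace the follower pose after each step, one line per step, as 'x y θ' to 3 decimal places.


step 0: Δleader=(8.000, -4.000, 40.000°), engaged; cmd=(14.000, -8.000, 58.000°) → follower=(-11.000, -26.000, 143.000°)
step 1: Δleader=(-11.000, -12.000, 37.000°), disengaged; cmd=(0,0,0) → follower holds at (-11.000, -26.000, 143.000°)
step 2: Δleader=(-6.000, -18.000, 14.000°), engaged; cmd=(-14.000, -29.000, 19.000°) → follower=(-25.000, -55.000, 162.000°)
step 3: Δleader=(-3.000, 6.000, -45.000°), engaged; cmd=(-8.000, 7.000, -69.500°) → follower=(-33.000, -48.000, 92.500°)

-11.000 -26.000 143.000
-11.000 -26.000 143.000
-25.000 -55.000 162.000
-33.000 -48.000 92.500


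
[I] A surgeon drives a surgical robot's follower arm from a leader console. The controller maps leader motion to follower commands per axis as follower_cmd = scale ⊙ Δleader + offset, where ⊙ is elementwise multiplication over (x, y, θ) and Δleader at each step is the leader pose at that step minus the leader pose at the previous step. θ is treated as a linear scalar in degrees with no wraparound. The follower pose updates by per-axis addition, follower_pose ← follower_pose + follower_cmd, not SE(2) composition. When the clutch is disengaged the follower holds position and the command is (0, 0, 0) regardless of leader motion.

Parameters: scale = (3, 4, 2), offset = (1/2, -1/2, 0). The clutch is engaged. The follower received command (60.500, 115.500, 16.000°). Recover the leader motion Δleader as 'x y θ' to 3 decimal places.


20.000 29.000 8.000

axis x: (60.500 − 1/2) / (3) = 20.000
axis y: (115.500 − -1/2) / (4) = 29.000
axis θ: (16.000 − 0) / (2) = 8.000


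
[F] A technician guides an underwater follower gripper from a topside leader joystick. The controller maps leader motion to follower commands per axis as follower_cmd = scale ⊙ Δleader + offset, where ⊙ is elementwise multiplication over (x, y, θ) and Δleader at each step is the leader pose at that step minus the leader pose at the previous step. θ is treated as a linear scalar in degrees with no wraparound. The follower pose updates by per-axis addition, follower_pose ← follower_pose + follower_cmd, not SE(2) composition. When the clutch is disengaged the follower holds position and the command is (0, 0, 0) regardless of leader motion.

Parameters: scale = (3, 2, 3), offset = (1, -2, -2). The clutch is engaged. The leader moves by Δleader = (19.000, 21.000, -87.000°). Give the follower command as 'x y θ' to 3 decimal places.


58.000 40.000 -263.000

axis x: 3·19.000 + 1 = 58.000
axis y: 2·21.000 + -2 = 40.000
axis θ: 3·-87.000 + -2 = -263.000


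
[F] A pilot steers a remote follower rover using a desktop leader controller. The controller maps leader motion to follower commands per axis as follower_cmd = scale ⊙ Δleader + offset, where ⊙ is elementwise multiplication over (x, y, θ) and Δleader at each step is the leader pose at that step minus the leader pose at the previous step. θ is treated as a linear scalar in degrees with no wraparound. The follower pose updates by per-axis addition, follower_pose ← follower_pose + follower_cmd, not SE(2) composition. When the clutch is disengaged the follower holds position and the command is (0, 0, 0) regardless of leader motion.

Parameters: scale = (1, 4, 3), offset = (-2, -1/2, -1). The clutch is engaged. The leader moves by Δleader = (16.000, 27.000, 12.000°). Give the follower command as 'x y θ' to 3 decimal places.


14.000 107.500 35.000

axis x: 1·16.000 + -2 = 14.000
axis y: 4·27.000 + -1/2 = 107.500
axis θ: 3·12.000 + -1 = 35.000


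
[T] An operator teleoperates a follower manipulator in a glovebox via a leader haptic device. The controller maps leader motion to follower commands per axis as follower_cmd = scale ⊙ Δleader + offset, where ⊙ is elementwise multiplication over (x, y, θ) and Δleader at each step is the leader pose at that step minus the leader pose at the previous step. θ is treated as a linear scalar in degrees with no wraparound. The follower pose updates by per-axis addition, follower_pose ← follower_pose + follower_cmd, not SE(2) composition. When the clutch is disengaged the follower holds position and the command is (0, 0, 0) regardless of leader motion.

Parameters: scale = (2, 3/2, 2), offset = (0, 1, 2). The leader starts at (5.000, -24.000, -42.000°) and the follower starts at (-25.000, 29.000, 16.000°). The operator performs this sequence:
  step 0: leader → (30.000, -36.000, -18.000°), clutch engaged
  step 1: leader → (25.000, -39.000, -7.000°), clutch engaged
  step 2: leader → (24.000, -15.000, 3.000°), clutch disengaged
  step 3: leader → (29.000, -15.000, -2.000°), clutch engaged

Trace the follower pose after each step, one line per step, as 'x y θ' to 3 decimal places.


step 0: Δleader=(25.000, -12.000, 24.000°), engaged; cmd=(50.000, -17.000, 50.000°) → follower=(25.000, 12.000, 66.000°)
step 1: Δleader=(-5.000, -3.000, 11.000°), engaged; cmd=(-10.000, -3.500, 24.000°) → follower=(15.000, 8.500, 90.000°)
step 2: Δleader=(-1.000, 24.000, 10.000°), disengaged; cmd=(0,0,0) → follower holds at (15.000, 8.500, 90.000°)
step 3: Δleader=(5.000, 0.000, -5.000°), engaged; cmd=(10.000, 1.000, -8.000°) → follower=(25.000, 9.500, 82.000°)

25.000 12.000 66.000
15.000 8.500 90.000
15.000 8.500 90.000
25.000 9.500 82.000


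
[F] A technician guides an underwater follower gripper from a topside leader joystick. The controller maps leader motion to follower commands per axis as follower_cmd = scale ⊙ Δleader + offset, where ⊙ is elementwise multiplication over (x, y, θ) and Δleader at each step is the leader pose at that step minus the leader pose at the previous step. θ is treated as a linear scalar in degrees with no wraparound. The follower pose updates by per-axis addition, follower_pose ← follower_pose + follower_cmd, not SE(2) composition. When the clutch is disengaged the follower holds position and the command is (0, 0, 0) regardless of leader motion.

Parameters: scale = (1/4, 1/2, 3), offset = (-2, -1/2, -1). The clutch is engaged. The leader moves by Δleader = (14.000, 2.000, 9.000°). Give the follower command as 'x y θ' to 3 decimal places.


1.500 0.500 26.000

axis x: 1/4·14.000 + -2 = 1.500
axis y: 1/2·2.000 + -1/2 = 0.500
axis θ: 3·9.000 + -1 = 26.000


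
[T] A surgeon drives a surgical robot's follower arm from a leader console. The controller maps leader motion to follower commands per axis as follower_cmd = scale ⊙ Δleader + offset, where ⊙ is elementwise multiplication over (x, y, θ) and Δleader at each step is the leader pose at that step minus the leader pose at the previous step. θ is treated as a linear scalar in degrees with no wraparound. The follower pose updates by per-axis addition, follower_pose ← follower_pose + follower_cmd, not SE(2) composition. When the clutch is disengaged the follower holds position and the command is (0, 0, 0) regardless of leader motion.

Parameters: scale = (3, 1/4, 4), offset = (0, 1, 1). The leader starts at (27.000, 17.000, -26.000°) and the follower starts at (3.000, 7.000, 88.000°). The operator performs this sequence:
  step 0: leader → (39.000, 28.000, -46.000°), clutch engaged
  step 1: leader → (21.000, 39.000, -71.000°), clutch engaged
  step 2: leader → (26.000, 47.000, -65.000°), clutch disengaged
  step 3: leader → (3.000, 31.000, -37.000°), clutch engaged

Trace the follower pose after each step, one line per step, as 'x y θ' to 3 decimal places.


39.000 10.750 9.000
-15.000 14.500 -90.000
-15.000 14.500 -90.000
-84.000 11.500 23.000

step 0: Δleader=(12.000, 11.000, -20.000°), engaged; cmd=(36.000, 3.750, -79.000°) → follower=(39.000, 10.750, 9.000°)
step 1: Δleader=(-18.000, 11.000, -25.000°), engaged; cmd=(-54.000, 3.750, -99.000°) → follower=(-15.000, 14.500, -90.000°)
step 2: Δleader=(5.000, 8.000, 6.000°), disengaged; cmd=(0,0,0) → follower holds at (-15.000, 14.500, -90.000°)
step 3: Δleader=(-23.000, -16.000, 28.000°), engaged; cmd=(-69.000, -3.000, 113.000°) → follower=(-84.000, 11.500, 23.000°)
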